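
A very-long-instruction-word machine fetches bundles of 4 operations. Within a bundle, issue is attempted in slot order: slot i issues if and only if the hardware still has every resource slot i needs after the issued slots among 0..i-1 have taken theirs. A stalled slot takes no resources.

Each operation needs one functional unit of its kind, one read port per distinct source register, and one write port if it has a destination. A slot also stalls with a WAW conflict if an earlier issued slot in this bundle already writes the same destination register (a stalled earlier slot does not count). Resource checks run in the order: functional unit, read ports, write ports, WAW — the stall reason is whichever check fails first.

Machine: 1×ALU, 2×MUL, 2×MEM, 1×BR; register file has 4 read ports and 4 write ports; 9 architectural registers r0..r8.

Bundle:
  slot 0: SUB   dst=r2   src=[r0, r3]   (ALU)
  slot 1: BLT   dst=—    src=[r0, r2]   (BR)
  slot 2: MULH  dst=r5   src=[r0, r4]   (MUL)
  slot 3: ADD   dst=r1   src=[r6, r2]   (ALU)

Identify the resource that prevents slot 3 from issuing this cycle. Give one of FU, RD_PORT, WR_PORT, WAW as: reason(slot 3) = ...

(0) want 1×ALU +2rd +1wr — yes → AL0|MU2|ME2|BR1|rd2|wr3
(1) want 1×BR +2rd +0wr — yes → AL0|MU2|ME2|BR0|rd0|wr3
(2) want 1×MUL +2rd +1wr — RD_PORT → AL0|MU2|ME2|BR0|rd0|wr3
(3) want 1×ALU +2rd +1wr — FU → AL0|MU2|ME2|BR0|rd0|wr3

reason(slot 3) = FU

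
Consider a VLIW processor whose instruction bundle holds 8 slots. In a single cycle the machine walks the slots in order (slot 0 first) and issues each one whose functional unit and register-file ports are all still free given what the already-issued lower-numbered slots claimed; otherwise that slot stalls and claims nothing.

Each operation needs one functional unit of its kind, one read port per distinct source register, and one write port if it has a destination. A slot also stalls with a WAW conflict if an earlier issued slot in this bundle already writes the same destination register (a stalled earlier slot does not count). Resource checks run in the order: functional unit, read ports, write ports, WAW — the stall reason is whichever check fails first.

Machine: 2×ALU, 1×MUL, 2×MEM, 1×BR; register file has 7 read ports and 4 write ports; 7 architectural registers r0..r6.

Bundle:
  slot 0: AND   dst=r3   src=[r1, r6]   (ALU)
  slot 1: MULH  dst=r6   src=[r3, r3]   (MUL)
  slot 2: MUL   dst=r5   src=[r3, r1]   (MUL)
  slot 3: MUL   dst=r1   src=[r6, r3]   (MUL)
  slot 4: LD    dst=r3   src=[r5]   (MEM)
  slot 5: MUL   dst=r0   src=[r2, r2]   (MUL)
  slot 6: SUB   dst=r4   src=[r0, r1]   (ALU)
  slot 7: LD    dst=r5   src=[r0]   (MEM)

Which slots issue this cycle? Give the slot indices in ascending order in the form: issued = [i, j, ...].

#0 ALU src=r1,r6 dispatched  <A:1 Mu:1 Ld:2 B:1 rd:5 wr:3>
#1 MUL src=r3,r3 dispatched  <A:1 Mu:0 Ld:2 B:1 rd:4 wr:2>
#2 MUL src=r3,r1 held:FU  <A:1 Mu:0 Ld:2 B:1 rd:4 wr:2>
#3 MUL src=r6,r3 held:FU  <A:1 Mu:0 Ld:2 B:1 rd:4 wr:2>
#4 MEM src=r5 held:WAW  <A:1 Mu:0 Ld:2 B:1 rd:4 wr:2>
#5 MUL src=r2,r2 held:FU  <A:1 Mu:0 Ld:2 B:1 rd:4 wr:2>
#6 ALU src=r0,r1 dispatched  <A:0 Mu:0 Ld:2 B:1 rd:2 wr:1>
#7 MEM src=r0 dispatched  <A:0 Mu:0 Ld:1 B:1 rd:1 wr:0>

issued = [0, 1, 6, 7]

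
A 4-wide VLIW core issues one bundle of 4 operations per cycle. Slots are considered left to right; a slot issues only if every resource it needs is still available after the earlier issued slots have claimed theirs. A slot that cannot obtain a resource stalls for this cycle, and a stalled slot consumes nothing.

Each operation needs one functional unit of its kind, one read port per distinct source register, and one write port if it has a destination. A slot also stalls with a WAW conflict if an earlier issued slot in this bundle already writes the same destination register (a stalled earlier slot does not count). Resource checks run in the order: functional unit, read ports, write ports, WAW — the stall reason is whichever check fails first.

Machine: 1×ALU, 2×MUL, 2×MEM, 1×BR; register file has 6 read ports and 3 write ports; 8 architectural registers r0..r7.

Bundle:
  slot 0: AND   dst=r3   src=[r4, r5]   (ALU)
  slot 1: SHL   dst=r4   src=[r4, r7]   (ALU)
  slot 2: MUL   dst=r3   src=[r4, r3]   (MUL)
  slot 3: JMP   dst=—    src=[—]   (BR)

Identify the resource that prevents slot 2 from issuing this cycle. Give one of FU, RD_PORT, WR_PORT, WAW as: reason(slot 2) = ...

#0 ALU src=r4,r5 dispatched  <A:0 Mu:2 Ld:2 B:1 rd:4 wr:2>
#1 ALU src=r4,r7 held:FU  <A:0 Mu:2 Ld:2 B:1 rd:4 wr:2>
#2 MUL src=r4,r3 held:WAW  <A:0 Mu:2 Ld:2 B:1 rd:4 wr:2>
#3 BR src=- dispatched  <A:0 Mu:2 Ld:2 B:0 rd:4 wr:2>

reason(slot 2) = WAW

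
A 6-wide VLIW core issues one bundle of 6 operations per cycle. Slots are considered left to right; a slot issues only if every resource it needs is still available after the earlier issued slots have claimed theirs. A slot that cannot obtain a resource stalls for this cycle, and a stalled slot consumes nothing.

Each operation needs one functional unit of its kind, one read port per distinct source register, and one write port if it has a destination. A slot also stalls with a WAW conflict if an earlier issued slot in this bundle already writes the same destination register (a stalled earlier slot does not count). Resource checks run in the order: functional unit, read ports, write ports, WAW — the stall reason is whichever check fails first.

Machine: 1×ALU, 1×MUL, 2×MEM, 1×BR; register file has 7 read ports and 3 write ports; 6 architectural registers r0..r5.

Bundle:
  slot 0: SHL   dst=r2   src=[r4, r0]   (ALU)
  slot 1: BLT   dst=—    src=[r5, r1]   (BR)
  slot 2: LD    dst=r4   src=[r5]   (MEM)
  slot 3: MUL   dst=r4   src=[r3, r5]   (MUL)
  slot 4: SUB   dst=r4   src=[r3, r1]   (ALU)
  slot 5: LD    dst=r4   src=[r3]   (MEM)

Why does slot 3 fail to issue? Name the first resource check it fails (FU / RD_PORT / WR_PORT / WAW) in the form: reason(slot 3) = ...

reason(slot 3) = WAW

[0] ALU needs rd=2 wr=1: ok; after: ALU=0 MUL=1 MEM=2 BR=1, R=5, W=2
[1] BR needs rd=2 wr=0: ok; after: ALU=0 MUL=1 MEM=2 BR=0, R=3, W=2
[2] MEM needs rd=1 wr=1: ok; after: ALU=0 MUL=1 MEM=1 BR=0, R=2, W=1
[3] MUL needs rd=2 wr=1: WAW; after: ALU=0 MUL=1 MEM=1 BR=0, R=2, W=1
[4] ALU needs rd=2 wr=1: FU; after: ALU=0 MUL=1 MEM=1 BR=0, R=2, W=1
[5] MEM needs rd=1 wr=1: WAW; after: ALU=0 MUL=1 MEM=1 BR=0, R=2, W=1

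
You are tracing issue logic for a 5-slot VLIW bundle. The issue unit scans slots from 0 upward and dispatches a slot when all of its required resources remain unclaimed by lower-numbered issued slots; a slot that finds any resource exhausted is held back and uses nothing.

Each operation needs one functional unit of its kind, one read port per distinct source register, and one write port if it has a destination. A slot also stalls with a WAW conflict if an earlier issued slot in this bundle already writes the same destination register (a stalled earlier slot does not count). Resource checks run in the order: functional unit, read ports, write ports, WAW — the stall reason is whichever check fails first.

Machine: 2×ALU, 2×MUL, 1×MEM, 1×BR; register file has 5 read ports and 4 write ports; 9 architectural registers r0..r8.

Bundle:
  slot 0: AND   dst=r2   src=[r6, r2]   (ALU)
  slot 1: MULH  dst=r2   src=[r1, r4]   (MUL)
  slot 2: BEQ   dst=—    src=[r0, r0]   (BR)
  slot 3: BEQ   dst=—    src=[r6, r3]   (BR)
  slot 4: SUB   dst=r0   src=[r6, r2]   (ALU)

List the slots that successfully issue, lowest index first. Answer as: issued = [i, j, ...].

issued = [0, 2, 4]

[0] ALU needs rd=2 wr=1: ok; after: ALU=1 MUL=2 MEM=1 BR=1, R=3, W=3
[1] MUL needs rd=2 wr=1: WAW; after: ALU=1 MUL=2 MEM=1 BR=1, R=3, W=3
[2] BR needs rd=1 wr=0: ok; after: ALU=1 MUL=2 MEM=1 BR=0, R=2, W=3
[3] BR needs rd=2 wr=0: FU; after: ALU=1 MUL=2 MEM=1 BR=0, R=2, W=3
[4] ALU needs rd=2 wr=1: ok; after: ALU=0 MUL=2 MEM=1 BR=0, R=0, W=2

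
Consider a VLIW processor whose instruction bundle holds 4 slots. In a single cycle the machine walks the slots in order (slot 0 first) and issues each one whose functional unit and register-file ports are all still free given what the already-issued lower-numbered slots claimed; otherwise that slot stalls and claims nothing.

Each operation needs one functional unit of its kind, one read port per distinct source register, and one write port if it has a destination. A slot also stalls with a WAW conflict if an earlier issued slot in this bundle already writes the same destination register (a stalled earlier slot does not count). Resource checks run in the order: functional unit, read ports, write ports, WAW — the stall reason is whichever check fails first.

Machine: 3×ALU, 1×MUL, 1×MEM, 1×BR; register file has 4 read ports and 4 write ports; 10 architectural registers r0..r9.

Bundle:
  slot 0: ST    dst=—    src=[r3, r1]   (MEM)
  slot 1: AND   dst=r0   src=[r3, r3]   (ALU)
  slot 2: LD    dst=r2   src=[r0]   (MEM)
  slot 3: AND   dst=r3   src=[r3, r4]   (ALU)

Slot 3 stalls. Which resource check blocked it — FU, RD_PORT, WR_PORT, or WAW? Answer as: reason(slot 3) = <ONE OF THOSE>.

reason(slot 3) = RD_PORT

[0] MEM needs rd=2 wr=0: ok; after: ALU=3 MUL=1 MEM=0 BR=1, R=2, W=4
[1] ALU needs rd=1 wr=1: ok; after: ALU=2 MUL=1 MEM=0 BR=1, R=1, W=3
[2] MEM needs rd=1 wr=1: FU; after: ALU=2 MUL=1 MEM=0 BR=1, R=1, W=3
[3] ALU needs rd=2 wr=1: RD_PORT; after: ALU=2 MUL=1 MEM=0 BR=1, R=1, W=3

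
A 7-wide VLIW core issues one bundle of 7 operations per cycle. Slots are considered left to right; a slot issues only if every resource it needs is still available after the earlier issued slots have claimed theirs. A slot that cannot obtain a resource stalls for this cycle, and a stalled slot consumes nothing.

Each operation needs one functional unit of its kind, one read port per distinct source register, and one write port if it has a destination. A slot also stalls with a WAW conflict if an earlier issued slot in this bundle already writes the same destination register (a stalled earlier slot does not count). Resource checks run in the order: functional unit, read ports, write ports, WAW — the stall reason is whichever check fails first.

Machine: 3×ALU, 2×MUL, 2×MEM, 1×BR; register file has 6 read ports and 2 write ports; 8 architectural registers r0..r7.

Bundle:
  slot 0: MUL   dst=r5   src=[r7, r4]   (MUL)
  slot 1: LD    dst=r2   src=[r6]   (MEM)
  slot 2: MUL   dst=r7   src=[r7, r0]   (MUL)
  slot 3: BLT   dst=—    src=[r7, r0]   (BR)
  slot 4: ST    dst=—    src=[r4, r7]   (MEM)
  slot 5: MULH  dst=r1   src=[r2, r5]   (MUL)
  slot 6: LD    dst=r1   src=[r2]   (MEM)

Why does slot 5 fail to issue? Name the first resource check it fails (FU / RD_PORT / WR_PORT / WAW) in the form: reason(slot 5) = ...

reason(slot 5) = RD_PORT

  0. MUL→r5 ⇒ go  {3A/1Mu/2Ld/1B | 4r 1w}
  1. MEM→r2 ⇒ go  {3A/1Mu/1Ld/1B | 3r 0w}
  2. MUL→r7 ⇒ no(WR_PORT)  {3A/1Mu/1Ld/1B | 3r 0w}
  3. BR ⇒ go  {3A/1Mu/1Ld/0B | 1r 0w}
  4. MEM ⇒ no(RD_PORT)  {3A/1Mu/1Ld/0B | 1r 0w}
  5. MUL→r1 ⇒ no(RD_PORT)  {3A/1Mu/1Ld/0B | 1r 0w}
  6. MEM→r1 ⇒ no(WR_PORT)  {3A/1Mu/1Ld/0B | 1r 0w}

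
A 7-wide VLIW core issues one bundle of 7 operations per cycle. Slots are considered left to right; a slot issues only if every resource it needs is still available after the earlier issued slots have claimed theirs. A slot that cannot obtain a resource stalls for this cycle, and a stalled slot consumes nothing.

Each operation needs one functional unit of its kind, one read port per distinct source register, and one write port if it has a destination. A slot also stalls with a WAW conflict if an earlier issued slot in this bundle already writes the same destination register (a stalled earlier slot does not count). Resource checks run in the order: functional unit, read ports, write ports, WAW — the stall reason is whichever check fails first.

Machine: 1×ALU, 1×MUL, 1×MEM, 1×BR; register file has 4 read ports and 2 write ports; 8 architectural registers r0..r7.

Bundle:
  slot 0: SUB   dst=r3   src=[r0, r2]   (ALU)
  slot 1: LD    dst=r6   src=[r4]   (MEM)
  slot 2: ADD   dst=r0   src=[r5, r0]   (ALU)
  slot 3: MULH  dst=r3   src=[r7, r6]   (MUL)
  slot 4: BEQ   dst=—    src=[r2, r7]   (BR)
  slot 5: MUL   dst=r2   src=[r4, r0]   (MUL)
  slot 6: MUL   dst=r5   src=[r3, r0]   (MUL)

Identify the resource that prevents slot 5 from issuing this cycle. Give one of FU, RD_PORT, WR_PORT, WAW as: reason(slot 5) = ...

reason(slot 5) = RD_PORT

#0 ALU src=r0,r2 dispatched  <A:0 Mu:1 Ld:1 B:1 rd:2 wr:1>
#1 MEM src=r4 dispatched  <A:0 Mu:1 Ld:0 B:1 rd:1 wr:0>
#2 ALU src=r5,r0 held:FU  <A:0 Mu:1 Ld:0 B:1 rd:1 wr:0>
#3 MUL src=r7,r6 held:RD_PORT  <A:0 Mu:1 Ld:0 B:1 rd:1 wr:0>
#4 BR src=r2,r7 held:RD_PORT  <A:0 Mu:1 Ld:0 B:1 rd:1 wr:0>
#5 MUL src=r4,r0 held:RD_PORT  <A:0 Mu:1 Ld:0 B:1 rd:1 wr:0>
#6 MUL src=r3,r0 held:RD_PORT  <A:0 Mu:1 Ld:0 B:1 rd:1 wr:0>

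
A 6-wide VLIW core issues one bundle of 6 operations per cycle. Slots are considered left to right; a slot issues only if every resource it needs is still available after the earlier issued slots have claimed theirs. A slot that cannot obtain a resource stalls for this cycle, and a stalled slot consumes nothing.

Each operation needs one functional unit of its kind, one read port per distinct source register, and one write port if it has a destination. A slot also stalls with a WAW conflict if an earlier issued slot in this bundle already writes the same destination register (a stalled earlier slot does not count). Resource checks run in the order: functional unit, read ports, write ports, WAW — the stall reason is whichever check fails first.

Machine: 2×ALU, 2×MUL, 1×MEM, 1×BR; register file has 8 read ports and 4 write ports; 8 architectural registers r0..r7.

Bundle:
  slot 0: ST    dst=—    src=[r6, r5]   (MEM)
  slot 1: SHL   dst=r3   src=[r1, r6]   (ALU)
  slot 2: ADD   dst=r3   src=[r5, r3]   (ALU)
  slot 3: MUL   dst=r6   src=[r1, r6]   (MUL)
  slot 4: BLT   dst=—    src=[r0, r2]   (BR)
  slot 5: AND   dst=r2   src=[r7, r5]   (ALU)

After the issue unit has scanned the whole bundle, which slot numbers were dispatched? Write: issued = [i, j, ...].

[0] MEM needs rd=2 wr=0: ok; after: ALU=2 MUL=2 MEM=0 BR=1, R=6, W=4
[1] ALU needs rd=2 wr=1: ok; after: ALU=1 MUL=2 MEM=0 BR=1, R=4, W=3
[2] ALU needs rd=2 wr=1: WAW; after: ALU=1 MUL=2 MEM=0 BR=1, R=4, W=3
[3] MUL needs rd=2 wr=1: ok; after: ALU=1 MUL=1 MEM=0 BR=1, R=2, W=2
[4] BR needs rd=2 wr=0: ok; after: ALU=1 MUL=1 MEM=0 BR=0, R=0, W=2
[5] ALU needs rd=2 wr=1: RD_PORT; after: ALU=1 MUL=1 MEM=0 BR=0, R=0, W=2

issued = [0, 1, 3, 4]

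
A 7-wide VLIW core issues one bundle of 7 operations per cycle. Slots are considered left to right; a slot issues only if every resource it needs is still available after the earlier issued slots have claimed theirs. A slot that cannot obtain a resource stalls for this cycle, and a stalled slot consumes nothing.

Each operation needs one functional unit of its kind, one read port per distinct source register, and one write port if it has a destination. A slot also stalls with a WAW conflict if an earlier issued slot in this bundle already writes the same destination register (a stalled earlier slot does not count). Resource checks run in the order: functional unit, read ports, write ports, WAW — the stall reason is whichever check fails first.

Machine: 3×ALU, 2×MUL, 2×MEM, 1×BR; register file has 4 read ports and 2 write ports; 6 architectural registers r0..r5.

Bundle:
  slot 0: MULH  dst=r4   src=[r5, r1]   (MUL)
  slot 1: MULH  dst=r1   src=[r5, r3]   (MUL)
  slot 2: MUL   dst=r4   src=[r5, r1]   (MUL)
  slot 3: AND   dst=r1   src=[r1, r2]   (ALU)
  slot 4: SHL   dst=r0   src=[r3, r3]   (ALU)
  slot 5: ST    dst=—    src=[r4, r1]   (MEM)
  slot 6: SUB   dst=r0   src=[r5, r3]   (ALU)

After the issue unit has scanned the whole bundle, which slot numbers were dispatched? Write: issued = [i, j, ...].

(0) want 1×MUL +2rd +1wr — yes → AL3|MU1|ME2|BR1|rd2|wr1
(1) want 1×MUL +2rd +1wr — yes → AL3|MU0|ME2|BR1|rd0|wr0
(2) want 1×MUL +2rd +1wr — FU → AL3|MU0|ME2|BR1|rd0|wr0
(3) want 1×ALU +2rd +1wr — RD_PORT → AL3|MU0|ME2|BR1|rd0|wr0
(4) want 1×ALU +1rd +1wr — RD_PORT → AL3|MU0|ME2|BR1|rd0|wr0
(5) want 1×MEM +2rd +0wr — RD_PORT → AL3|MU0|ME2|BR1|rd0|wr0
(6) want 1×ALU +2rd +1wr — RD_PORT → AL3|MU0|ME2|BR1|rd0|wr0

issued = [0, 1]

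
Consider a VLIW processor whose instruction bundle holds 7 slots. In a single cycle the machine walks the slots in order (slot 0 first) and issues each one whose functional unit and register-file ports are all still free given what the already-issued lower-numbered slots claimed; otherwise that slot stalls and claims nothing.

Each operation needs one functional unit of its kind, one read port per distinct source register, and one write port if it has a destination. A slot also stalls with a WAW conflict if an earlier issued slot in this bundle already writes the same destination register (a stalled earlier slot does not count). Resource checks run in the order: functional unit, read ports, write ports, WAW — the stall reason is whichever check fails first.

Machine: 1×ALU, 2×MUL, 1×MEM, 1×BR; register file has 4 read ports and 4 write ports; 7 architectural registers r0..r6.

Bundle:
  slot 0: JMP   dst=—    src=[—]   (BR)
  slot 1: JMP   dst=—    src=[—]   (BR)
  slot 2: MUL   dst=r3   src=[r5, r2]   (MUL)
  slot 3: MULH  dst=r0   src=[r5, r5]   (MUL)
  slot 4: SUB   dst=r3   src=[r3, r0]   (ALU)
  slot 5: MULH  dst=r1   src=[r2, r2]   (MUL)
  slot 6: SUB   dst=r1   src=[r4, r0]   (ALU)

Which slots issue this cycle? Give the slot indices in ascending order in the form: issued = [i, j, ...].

issued = [0, 2, 3]

  0. BR ⇒ go  {1A/2Mu/1Ld/0B | 4r 4w}
  1. BR ⇒ no(FU)  {1A/2Mu/1Ld/0B | 4r 4w}
  2. MUL→r3 ⇒ go  {1A/1Mu/1Ld/0B | 2r 3w}
  3. MUL→r0 ⇒ go  {1A/0Mu/1Ld/0B | 1r 2w}
  4. ALU→r3 ⇒ no(RD_PORT)  {1A/0Mu/1Ld/0B | 1r 2w}
  5. MUL→r1 ⇒ no(FU)  {1A/0Mu/1Ld/0B | 1r 2w}
  6. ALU→r1 ⇒ no(RD_PORT)  {1A/0Mu/1Ld/0B | 1r 2w}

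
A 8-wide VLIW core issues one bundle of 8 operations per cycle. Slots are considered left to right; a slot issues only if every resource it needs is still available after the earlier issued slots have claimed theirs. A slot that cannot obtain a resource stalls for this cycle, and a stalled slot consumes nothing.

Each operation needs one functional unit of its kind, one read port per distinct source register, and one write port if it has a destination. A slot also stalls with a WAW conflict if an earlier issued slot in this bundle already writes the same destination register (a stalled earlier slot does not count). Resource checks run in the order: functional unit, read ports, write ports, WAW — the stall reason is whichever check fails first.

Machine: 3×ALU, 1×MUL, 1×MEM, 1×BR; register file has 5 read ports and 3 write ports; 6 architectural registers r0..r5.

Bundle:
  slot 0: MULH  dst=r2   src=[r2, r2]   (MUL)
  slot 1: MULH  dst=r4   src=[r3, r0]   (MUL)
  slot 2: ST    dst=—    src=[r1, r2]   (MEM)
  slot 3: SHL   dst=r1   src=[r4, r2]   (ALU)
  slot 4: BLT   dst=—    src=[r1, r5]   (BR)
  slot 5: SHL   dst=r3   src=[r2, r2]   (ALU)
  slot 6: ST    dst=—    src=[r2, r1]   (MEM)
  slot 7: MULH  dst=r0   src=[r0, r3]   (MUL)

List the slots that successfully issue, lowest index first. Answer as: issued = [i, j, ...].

(0) want 1×MUL +1rd +1wr — yes → AL3|MU0|ME1|BR1|rd4|wr2
(1) want 1×MUL +2rd +1wr — FU → AL3|MU0|ME1|BR1|rd4|wr2
(2) want 1×MEM +2rd +0wr — yes → AL3|MU0|ME0|BR1|rd2|wr2
(3) want 1×ALU +2rd +1wr — yes → AL2|MU0|ME0|BR1|rd0|wr1
(4) want 1×BR +2rd +0wr — RD_PORT → AL2|MU0|ME0|BR1|rd0|wr1
(5) want 1×ALU +1rd +1wr — RD_PORT → AL2|MU0|ME0|BR1|rd0|wr1
(6) want 1×MEM +2rd +0wr — FU → AL2|MU0|ME0|BR1|rd0|wr1
(7) want 1×MUL +2rd +1wr — FU → AL2|MU0|ME0|BR1|rd0|wr1

issued = [0, 2, 3]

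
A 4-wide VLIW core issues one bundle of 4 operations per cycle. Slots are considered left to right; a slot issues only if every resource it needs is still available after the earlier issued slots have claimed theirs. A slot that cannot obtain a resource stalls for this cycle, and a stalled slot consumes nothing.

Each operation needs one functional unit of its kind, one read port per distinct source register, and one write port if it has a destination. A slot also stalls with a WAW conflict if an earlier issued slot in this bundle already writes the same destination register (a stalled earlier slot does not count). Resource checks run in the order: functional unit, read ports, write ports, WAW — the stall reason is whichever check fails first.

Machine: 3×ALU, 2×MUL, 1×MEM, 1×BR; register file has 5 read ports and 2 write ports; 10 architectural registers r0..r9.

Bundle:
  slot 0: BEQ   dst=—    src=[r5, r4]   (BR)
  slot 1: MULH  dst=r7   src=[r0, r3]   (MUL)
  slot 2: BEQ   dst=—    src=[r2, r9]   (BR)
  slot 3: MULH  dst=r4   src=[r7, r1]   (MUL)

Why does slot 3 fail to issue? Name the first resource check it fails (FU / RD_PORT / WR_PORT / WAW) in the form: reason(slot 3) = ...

reason(slot 3) = RD_PORT

slot 0 (BR): ISSUE — free A3,Mu2,Ld1,B0 rp3 wp2
slot 1 (MUL): ISSUE — free A3,Mu1,Ld1,B0 rp1 wp1
slot 2 (BR): stall FU — free A3,Mu1,Ld1,B0 rp1 wp1
slot 3 (MUL): stall RD_PORT — free A3,Mu1,Ld1,B0 rp1 wp1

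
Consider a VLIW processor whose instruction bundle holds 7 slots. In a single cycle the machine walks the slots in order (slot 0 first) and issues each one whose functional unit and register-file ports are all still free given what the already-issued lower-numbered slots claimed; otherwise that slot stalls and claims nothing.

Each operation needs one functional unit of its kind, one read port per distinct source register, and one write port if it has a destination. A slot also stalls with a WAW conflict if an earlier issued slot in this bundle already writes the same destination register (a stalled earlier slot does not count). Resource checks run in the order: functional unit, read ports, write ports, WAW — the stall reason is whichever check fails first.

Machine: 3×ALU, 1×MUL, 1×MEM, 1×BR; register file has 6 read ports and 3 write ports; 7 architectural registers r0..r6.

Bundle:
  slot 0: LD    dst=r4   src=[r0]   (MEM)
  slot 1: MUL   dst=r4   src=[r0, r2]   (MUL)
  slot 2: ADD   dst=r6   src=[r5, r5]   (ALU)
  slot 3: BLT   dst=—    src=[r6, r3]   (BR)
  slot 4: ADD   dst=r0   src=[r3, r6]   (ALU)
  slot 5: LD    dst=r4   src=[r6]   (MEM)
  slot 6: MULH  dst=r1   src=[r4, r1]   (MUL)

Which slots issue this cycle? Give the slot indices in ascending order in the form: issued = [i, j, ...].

issued = [0, 2, 3, 4]

slot 0 (MEM): ISSUE — free A3,Mu1,Ld0,B1 rp5 wp2
slot 1 (MUL): stall WAW — free A3,Mu1,Ld0,B1 rp5 wp2
slot 2 (ALU): ISSUE — free A2,Mu1,Ld0,B1 rp4 wp1
slot 3 (BR): ISSUE — free A2,Mu1,Ld0,B0 rp2 wp1
slot 4 (ALU): ISSUE — free A1,Mu1,Ld0,B0 rp0 wp0
slot 5 (MEM): stall FU — free A1,Mu1,Ld0,B0 rp0 wp0
slot 6 (MUL): stall RD_PORT — free A1,Mu1,Ld0,B0 rp0 wp0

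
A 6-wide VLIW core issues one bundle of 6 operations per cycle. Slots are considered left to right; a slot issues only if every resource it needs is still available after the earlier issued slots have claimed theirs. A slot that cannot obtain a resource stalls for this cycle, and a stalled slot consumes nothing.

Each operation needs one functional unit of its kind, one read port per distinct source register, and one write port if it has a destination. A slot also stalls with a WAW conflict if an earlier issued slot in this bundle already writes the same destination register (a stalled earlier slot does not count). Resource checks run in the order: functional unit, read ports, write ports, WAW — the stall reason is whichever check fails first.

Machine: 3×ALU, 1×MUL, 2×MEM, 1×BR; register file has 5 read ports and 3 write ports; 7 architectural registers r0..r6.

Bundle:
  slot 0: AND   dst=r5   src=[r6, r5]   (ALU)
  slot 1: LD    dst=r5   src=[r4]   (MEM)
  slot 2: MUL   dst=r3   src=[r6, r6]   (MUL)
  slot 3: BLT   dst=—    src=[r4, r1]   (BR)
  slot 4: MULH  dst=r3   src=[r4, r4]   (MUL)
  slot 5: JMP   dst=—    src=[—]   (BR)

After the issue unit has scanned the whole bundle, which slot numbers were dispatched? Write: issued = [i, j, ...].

#0 ALU src=r6,r5 dispatched  <A:2 Mu:1 Ld:2 B:1 rd:3 wr:2>
#1 MEM src=r4 held:WAW  <A:2 Mu:1 Ld:2 B:1 rd:3 wr:2>
#2 MUL src=r6,r6 dispatched  <A:2 Mu:0 Ld:2 B:1 rd:2 wr:1>
#3 BR src=r4,r1 dispatched  <A:2 Mu:0 Ld:2 B:0 rd:0 wr:1>
#4 MUL src=r4,r4 held:FU  <A:2 Mu:0 Ld:2 B:0 rd:0 wr:1>
#5 BR src=- held:FU  <A:2 Mu:0 Ld:2 B:0 rd:0 wr:1>

issued = [0, 2, 3]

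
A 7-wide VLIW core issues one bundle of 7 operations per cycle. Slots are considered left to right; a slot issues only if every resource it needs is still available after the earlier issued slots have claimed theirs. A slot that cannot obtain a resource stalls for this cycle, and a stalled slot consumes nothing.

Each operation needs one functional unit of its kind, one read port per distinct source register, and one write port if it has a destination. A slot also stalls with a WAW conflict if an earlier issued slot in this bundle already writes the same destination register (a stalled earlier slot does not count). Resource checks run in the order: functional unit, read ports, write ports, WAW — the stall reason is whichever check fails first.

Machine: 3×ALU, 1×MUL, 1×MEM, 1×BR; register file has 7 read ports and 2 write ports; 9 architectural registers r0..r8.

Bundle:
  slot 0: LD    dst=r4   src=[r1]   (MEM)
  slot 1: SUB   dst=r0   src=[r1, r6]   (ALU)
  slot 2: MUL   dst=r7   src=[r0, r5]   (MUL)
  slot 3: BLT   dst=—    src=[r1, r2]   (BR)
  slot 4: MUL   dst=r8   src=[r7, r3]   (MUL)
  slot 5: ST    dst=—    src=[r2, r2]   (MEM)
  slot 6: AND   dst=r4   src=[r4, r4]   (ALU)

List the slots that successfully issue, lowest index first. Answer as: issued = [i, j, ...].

issued = [0, 1, 3]

(0) want 1×MEM +1rd +1wr — yes → AL3|MU1|ME0|BR1|rd6|wr1
(1) want 1×ALU +2rd +1wr — yes → AL2|MU1|ME0|BR1|rd4|wr0
(2) want 1×MUL +2rd +1wr — WR_PORT → AL2|MU1|ME0|BR1|rd4|wr0
(3) want 1×BR +2rd +0wr — yes → AL2|MU1|ME0|BR0|rd2|wr0
(4) want 1×MUL +2rd +1wr — WR_PORT → AL2|MU1|ME0|BR0|rd2|wr0
(5) want 1×MEM +1rd +0wr — FU → AL2|MU1|ME0|BR0|rd2|wr0
(6) want 1×ALU +1rd +1wr — WR_PORT → AL2|MU1|ME0|BR0|rd2|wr0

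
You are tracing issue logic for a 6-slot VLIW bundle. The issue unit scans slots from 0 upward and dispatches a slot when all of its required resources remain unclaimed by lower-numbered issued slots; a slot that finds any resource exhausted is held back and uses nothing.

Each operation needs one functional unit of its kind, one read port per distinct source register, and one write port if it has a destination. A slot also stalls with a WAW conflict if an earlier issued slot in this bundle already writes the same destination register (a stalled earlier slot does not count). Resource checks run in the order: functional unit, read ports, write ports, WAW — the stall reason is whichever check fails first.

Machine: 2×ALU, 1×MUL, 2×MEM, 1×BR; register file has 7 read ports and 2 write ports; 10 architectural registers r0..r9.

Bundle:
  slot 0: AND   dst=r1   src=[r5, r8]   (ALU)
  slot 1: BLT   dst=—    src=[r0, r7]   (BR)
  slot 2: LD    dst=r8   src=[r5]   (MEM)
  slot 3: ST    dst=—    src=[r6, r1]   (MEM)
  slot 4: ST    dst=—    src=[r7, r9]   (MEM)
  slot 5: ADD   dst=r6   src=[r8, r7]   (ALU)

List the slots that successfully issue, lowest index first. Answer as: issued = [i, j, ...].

issued = [0, 1, 2, 3]

  0. ALU→r1 ⇒ go  {1A/1Mu/2Ld/1B | 5r 1w}
  1. BR ⇒ go  {1A/1Mu/2Ld/0B | 3r 1w}
  2. MEM→r8 ⇒ go  {1A/1Mu/1Ld/0B | 2r 0w}
  3. MEM ⇒ go  {1A/1Mu/0Ld/0B | 0r 0w}
  4. MEM ⇒ no(FU)  {1A/1Mu/0Ld/0B | 0r 0w}
  5. ALU→r6 ⇒ no(RD_PORT)  {1A/1Mu/0Ld/0B | 0r 0w}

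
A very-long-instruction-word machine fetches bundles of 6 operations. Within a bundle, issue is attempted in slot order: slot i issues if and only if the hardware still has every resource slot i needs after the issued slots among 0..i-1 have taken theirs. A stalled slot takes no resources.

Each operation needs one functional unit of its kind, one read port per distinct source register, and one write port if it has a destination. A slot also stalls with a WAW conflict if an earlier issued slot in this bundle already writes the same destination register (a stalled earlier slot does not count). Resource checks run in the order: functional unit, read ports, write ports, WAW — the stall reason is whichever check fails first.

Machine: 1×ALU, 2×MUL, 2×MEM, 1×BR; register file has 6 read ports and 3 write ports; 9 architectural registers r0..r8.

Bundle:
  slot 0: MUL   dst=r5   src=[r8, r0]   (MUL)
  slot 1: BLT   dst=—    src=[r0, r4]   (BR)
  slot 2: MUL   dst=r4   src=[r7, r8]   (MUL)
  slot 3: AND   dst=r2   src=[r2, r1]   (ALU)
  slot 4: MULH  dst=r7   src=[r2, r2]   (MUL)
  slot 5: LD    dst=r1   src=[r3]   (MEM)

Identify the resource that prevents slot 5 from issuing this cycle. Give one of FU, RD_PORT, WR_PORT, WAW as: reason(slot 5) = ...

  0. MUL→r5 ⇒ go  {1A/1Mu/2Ld/1B | 4r 2w}
  1. BR ⇒ go  {1A/1Mu/2Ld/0B | 2r 2w}
  2. MUL→r4 ⇒ go  {1A/0Mu/2Ld/0B | 0r 1w}
  3. ALU→r2 ⇒ no(RD_PORT)  {1A/0Mu/2Ld/0B | 0r 1w}
  4. MUL→r7 ⇒ no(FU)  {1A/0Mu/2Ld/0B | 0r 1w}
  5. MEM→r1 ⇒ no(RD_PORT)  {1A/0Mu/2Ld/0B | 0r 1w}

reason(slot 5) = RD_PORT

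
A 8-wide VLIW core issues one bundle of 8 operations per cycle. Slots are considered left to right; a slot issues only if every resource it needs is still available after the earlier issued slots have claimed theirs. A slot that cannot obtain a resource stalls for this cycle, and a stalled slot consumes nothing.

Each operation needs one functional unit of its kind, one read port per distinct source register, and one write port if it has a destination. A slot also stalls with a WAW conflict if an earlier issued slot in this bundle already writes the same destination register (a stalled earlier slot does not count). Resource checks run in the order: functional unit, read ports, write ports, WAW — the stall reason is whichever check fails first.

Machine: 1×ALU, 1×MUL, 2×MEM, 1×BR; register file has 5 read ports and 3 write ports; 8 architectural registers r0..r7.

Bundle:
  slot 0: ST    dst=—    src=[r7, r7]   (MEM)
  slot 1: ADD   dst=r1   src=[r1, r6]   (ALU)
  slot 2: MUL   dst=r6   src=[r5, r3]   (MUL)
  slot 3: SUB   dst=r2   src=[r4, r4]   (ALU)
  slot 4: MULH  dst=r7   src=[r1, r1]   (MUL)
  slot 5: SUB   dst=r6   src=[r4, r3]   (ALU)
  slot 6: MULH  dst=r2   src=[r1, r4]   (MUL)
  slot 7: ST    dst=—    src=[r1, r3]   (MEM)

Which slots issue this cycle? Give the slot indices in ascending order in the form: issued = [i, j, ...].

slot 0 (MEM): ISSUE — free A1,Mu1,Ld1,B1 rp4 wp3
slot 1 (ALU): ISSUE — free A0,Mu1,Ld1,B1 rp2 wp2
slot 2 (MUL): ISSUE — free A0,Mu0,Ld1,B1 rp0 wp1
slot 3 (ALU): stall FU — free A0,Mu0,Ld1,B1 rp0 wp1
slot 4 (MUL): stall FU — free A0,Mu0,Ld1,B1 rp0 wp1
slot 5 (ALU): stall FU — free A0,Mu0,Ld1,B1 rp0 wp1
slot 6 (MUL): stall FU — free A0,Mu0,Ld1,B1 rp0 wp1
slot 7 (MEM): stall RD_PORT — free A0,Mu0,Ld1,B1 rp0 wp1

issued = [0, 1, 2]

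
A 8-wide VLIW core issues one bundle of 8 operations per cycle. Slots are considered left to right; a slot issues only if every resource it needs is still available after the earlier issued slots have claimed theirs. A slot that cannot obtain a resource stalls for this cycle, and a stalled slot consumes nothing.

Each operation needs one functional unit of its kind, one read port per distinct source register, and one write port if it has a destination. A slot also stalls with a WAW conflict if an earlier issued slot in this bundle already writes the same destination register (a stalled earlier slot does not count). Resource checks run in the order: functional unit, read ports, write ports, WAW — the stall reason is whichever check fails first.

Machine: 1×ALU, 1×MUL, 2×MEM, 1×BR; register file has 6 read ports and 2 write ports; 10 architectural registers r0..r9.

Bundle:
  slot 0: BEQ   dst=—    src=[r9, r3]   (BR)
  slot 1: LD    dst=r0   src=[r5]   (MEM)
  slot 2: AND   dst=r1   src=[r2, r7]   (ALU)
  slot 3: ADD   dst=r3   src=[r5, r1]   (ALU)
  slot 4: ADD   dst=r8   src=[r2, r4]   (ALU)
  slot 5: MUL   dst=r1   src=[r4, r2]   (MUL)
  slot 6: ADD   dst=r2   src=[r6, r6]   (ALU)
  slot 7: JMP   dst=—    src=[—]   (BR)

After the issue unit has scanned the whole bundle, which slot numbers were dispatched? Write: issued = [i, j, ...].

slot 0 (BR): ISSUE — free A1,Mu1,Ld2,B0 rp4 wp2
slot 1 (MEM): ISSUE — free A1,Mu1,Ld1,B0 rp3 wp1
slot 2 (ALU): ISSUE — free A0,Mu1,Ld1,B0 rp1 wp0
slot 3 (ALU): stall FU — free A0,Mu1,Ld1,B0 rp1 wp0
slot 4 (ALU): stall FU — free A0,Mu1,Ld1,B0 rp1 wp0
slot 5 (MUL): stall RD_PORT — free A0,Mu1,Ld1,B0 rp1 wp0
slot 6 (ALU): stall FU — free A0,Mu1,Ld1,B0 rp1 wp0
slot 7 (BR): stall FU — free A0,Mu1,Ld1,B0 rp1 wp0

issued = [0, 1, 2]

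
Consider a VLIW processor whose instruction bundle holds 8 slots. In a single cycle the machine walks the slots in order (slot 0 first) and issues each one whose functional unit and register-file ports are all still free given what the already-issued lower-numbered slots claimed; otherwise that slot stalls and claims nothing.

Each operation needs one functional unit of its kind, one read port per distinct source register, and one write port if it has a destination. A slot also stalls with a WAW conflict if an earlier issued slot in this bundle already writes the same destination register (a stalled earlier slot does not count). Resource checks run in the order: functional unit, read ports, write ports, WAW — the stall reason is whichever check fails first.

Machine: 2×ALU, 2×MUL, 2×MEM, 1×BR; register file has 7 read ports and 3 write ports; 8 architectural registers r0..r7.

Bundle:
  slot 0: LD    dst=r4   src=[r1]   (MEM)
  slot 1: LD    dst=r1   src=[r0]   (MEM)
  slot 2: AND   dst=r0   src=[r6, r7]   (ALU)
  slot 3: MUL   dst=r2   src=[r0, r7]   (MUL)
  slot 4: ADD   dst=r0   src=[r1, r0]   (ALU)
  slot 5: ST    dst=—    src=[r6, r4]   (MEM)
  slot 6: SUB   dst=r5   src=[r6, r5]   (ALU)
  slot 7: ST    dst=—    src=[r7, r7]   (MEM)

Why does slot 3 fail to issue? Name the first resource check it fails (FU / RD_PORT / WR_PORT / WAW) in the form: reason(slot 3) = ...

reason(slot 3) = WR_PORT

[0] MEM needs rd=1 wr=1: ok; after: ALU=2 MUL=2 MEM=1 BR=1, R=6, W=2
[1] MEM needs rd=1 wr=1: ok; after: ALU=2 MUL=2 MEM=0 BR=1, R=5, W=1
[2] ALU needs rd=2 wr=1: ok; after: ALU=1 MUL=2 MEM=0 BR=1, R=3, W=0
[3] MUL needs rd=2 wr=1: WR_PORT; after: ALU=1 MUL=2 MEM=0 BR=1, R=3, W=0
[4] ALU needs rd=2 wr=1: WR_PORT; after: ALU=1 MUL=2 MEM=0 BR=1, R=3, W=0
[5] MEM needs rd=2 wr=0: FU; after: ALU=1 MUL=2 MEM=0 BR=1, R=3, W=0
[6] ALU needs rd=2 wr=1: WR_PORT; after: ALU=1 MUL=2 MEM=0 BR=1, R=3, W=0
[7] MEM needs rd=1 wr=0: FU; after: ALU=1 MUL=2 MEM=0 BR=1, R=3, W=0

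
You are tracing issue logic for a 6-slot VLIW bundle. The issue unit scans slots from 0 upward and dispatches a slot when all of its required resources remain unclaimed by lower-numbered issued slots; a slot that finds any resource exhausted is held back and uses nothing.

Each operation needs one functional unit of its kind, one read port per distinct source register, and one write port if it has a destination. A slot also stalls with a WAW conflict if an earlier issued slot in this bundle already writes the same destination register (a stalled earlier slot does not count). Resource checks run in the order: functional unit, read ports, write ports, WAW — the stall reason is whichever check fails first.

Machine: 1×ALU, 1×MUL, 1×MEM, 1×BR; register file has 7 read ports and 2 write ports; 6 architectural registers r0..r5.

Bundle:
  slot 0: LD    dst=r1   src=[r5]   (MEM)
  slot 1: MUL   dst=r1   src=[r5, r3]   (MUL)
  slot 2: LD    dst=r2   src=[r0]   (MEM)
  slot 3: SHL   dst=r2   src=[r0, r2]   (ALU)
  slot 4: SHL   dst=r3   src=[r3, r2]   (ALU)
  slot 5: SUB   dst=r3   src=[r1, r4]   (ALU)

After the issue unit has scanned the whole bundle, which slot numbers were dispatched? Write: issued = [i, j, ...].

[0] MEM needs rd=1 wr=1: ok; after: ALU=1 MUL=1 MEM=0 BR=1, R=6, W=1
[1] MUL needs rd=2 wr=1: WAW; after: ALU=1 MUL=1 MEM=0 BR=1, R=6, W=1
[2] MEM needs rd=1 wr=1: FU; after: ALU=1 MUL=1 MEM=0 BR=1, R=6, W=1
[3] ALU needs rd=2 wr=1: ok; after: ALU=0 MUL=1 MEM=0 BR=1, R=4, W=0
[4] ALU needs rd=2 wr=1: FU; after: ALU=0 MUL=1 MEM=0 BR=1, R=4, W=0
[5] ALU needs rd=2 wr=1: FU; after: ALU=0 MUL=1 MEM=0 BR=1, R=4, W=0

issued = [0, 3]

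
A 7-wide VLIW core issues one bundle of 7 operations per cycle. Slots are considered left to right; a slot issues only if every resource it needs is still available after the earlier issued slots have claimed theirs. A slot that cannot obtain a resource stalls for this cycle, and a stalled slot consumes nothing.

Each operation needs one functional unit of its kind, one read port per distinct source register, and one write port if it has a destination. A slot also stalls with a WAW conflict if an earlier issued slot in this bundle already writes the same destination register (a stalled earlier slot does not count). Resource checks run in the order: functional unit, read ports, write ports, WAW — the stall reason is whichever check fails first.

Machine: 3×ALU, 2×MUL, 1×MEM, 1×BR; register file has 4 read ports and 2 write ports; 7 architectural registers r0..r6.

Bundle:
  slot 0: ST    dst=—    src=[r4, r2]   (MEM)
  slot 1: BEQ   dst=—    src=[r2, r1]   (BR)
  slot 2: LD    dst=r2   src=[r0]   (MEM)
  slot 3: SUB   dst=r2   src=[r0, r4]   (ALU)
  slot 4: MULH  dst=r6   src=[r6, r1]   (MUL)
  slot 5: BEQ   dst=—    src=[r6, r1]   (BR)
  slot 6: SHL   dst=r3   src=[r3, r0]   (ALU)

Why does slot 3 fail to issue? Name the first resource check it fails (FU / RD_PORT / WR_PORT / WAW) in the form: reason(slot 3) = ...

[0] MEM needs rd=2 wr=0: ok; after: ALU=3 MUL=2 MEM=0 BR=1, R=2, W=2
[1] BR needs rd=2 wr=0: ok; after: ALU=3 MUL=2 MEM=0 BR=0, R=0, W=2
[2] MEM needs rd=1 wr=1: FU; after: ALU=3 MUL=2 MEM=0 BR=0, R=0, W=2
[3] ALU needs rd=2 wr=1: RD_PORT; after: ALU=3 MUL=2 MEM=0 BR=0, R=0, W=2
[4] MUL needs rd=2 wr=1: RD_PORT; after: ALU=3 MUL=2 MEM=0 BR=0, R=0, W=2
[5] BR needs rd=2 wr=0: FU; after: ALU=3 MUL=2 MEM=0 BR=0, R=0, W=2
[6] ALU needs rd=2 wr=1: RD_PORT; after: ALU=3 MUL=2 MEM=0 BR=0, R=0, W=2

reason(slot 3) = RD_PORT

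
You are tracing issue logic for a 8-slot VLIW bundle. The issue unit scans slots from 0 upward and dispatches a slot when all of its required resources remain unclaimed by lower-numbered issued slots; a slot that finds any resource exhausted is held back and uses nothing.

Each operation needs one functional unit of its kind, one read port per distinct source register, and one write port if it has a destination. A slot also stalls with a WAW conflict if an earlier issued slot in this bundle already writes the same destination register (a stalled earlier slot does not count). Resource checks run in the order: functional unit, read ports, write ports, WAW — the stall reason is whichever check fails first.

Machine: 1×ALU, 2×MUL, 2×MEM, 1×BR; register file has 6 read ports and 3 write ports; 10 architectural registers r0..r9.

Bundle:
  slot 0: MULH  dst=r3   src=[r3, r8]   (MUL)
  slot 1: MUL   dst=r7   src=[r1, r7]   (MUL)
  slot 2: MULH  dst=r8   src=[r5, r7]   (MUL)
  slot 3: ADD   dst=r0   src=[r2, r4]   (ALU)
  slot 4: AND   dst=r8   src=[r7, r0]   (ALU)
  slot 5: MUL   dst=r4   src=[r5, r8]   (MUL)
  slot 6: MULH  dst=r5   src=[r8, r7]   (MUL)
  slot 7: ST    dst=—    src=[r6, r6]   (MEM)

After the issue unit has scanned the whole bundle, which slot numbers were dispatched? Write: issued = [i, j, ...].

  0. MUL→r3 ⇒ go  {1A/1Mu/2Ld/1B | 4r 2w}
  1. MUL→r7 ⇒ go  {1A/0Mu/2Ld/1B | 2r 1w}
  2. MUL→r8 ⇒ no(FU)  {1A/0Mu/2Ld/1B | 2r 1w}
  3. ALU→r0 ⇒ go  {0A/0Mu/2Ld/1B | 0r 0w}
  4. ALU→r8 ⇒ no(FU)  {0A/0Mu/2Ld/1B | 0r 0w}
  5. MUL→r4 ⇒ no(FU)  {0A/0Mu/2Ld/1B | 0r 0w}
  6. MUL→r5 ⇒ no(FU)  {0A/0Mu/2Ld/1B | 0r 0w}
  7. MEM ⇒ no(RD_PORT)  {0A/0Mu/2Ld/1B | 0r 0w}

issued = [0, 1, 3]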